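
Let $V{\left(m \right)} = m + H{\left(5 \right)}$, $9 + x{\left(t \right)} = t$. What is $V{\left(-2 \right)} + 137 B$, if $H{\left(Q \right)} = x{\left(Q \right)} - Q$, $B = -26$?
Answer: $-3573$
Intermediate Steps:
$x{\left(t \right)} = -9 + t$
$H{\left(Q \right)} = -9$ ($H{\left(Q \right)} = \left(-9 + Q\right) - Q = -9$)
$V{\left(m \right)} = -9 + m$ ($V{\left(m \right)} = m - 9 = -9 + m$)
$V{\left(-2 \right)} + 137 B = \left(-9 - 2\right) + 137 \left(-26\right) = -11 - 3562 = -3573$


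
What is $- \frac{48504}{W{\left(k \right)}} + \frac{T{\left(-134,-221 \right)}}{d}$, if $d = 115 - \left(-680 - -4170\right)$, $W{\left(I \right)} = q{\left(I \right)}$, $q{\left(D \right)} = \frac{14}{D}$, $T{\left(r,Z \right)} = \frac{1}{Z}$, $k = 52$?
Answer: $- \frac{940625945993}{5221125} \approx -1.8016 \cdot 10^{5}$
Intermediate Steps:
$W{\left(I \right)} = \frac{14}{I}$
$d = -3375$ ($d = 115 - \left(-680 + 4170\right) = 115 - 3490 = -3375$)
$- \frac{48504}{W{\left(k \right)}} + \frac{T{\left(-134,-221 \right)}}{d} = - \frac{48504}{14 \cdot \frac{1}{52}} + \frac{1}{\left(-221\right) \left(-3375\right)} = - \frac{48504}{14 \cdot \frac{1}{52}} - - \frac{1}{745875} = - \frac{48504}{\frac{7}{26}} + \frac{1}{745875} = \left(-48504\right) \frac{26}{7} + \frac{1}{745875} = - \frac{1261104}{7} + \frac{1}{745875} = - \frac{940625945993}{5221125}$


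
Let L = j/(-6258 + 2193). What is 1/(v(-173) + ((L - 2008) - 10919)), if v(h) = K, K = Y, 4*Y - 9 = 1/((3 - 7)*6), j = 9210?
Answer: -26016/336309511 ≈ -7.7357e-5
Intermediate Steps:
L = -614/271 (L = 9210/(-6258 + 2193) = 9210/(-4065) = 9210*(-1/4065) = -614/271 ≈ -2.2657)
Y = 215/96 (Y = 9/4 + 1/(4*(((3 - 7)*6))) = 9/4 + 1/(4*((-4*6))) = 9/4 + (¼)/(-24) = 9/4 + (¼)*(-1/24) = 9/4 - 1/96 = 215/96 ≈ 2.2396)
K = 215/96 ≈ 2.2396
v(h) = 215/96
1/(v(-173) + ((L - 2008) - 10919)) = 1/(215/96 + ((-614/271 - 2008) - 10919)) = 1/(215/96 + (-544782/271 - 10919)) = 1/(215/96 - 3503831/271) = 1/(-336309511/26016) = -26016/336309511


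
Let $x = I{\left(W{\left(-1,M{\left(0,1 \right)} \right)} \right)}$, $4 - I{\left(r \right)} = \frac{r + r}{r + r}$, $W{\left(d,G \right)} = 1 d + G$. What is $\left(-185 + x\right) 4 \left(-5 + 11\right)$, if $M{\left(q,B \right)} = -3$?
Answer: $-4368$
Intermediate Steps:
$W{\left(d,G \right)} = G + d$ ($W{\left(d,G \right)} = d + G = G + d$)
$I{\left(r \right)} = 3$ ($I{\left(r \right)} = 4 - \frac{r + r}{r + r} = 4 - \frac{2 r}{2 r} = 4 - 2 r \frac{1}{2 r} = 4 - 1 = 3$)
$x = 3$
$\left(-185 + x\right) 4 \left(-5 + 11\right) = \left(-185 + 3\right) 4 \left(-5 + 11\right) = - 182 \cdot 4 \cdot 6 = \left(-182\right) 24 = -4368$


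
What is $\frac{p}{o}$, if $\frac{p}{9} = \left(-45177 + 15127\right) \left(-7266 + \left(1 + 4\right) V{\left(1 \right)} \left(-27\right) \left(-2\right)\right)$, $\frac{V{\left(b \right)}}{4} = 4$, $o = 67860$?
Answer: $\frac{4426365}{377} \approx 11741.0$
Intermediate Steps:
$V{\left(b \right)} = 16$ ($V{\left(b \right)} = 4 \cdot 4 = 16$)
$p = 796745700$ ($p = 9 \left(-45177 + 15127\right) \left(-7266 + \left(1 + 4\right) 16 \left(-27\right) \left(-2\right)\right) = 9 \left(- 30050 \left(-7266 + 5 \cdot 16 \left(-27\right) \left(-2\right)\right)\right) = 9 \left(- 30050 \left(-7266 + 80 \left(-27\right) \left(-2\right)\right)\right) = 9 \left(- 30050 \left(-7266 - -4320\right)\right) = 9 \left(- 30050 \left(-7266 + 4320\right)\right) = 9 \left(\left(-30050\right) \left(-2946\right)\right) = 9 \cdot 88527300 = 796745700$)
$\frac{p}{o} = \frac{796745700}{67860} = 796745700 \cdot \frac{1}{67860} = \frac{4426365}{377}$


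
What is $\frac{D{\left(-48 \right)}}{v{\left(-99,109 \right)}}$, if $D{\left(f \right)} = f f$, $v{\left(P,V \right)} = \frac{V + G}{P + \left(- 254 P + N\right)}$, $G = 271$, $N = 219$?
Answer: $\frac{14553216}{95} \approx 1.5319 \cdot 10^{5}$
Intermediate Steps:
$v{\left(P,V \right)} = \frac{271 + V}{219 - 253 P}$ ($v{\left(P,V \right)} = \frac{V + 271}{P - \left(-219 + 254 P\right)} = \frac{271 + V}{P - \left(-219 + 254 P\right)} = \frac{271 + V}{219 - 253 P}$)
$D{\left(f \right)} = f^{2}$
$\frac{D{\left(-48 \right)}}{v{\left(-99,109 \right)}} = \frac{\left(-48\right)^{2}}{\frac{1}{-219 + 253 \left(-99\right)} \left(-271 - 109\right)} = \frac{2304}{\frac{1}{-219 - 25047} \left(-271 - 109\right)} = \frac{2304}{\frac{1}{-25266} \left(-380\right)} = \frac{2304}{\left(- \frac{1}{25266}\right) \left(-380\right)} = \frac{2304}{\frac{190}{12633}} = 2304 \cdot \frac{12633}{190} = \frac{14553216}{95}$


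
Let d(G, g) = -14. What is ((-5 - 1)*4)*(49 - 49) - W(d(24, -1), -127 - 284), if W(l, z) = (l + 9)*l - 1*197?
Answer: 127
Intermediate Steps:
W(l, z) = -197 + l*(9 + l) (W(l, z) = (9 + l)*l - 197 = l*(9 + l) - 197 = -197 + l*(9 + l))
((-5 - 1)*4)*(49 - 49) - W(d(24, -1), -127 - 284) = ((-5 - 1)*4)*(49 - 49) - (-197 + (-14)² + 9*(-14)) = -6*4*0 - (-197 + 196 - 126) = -24*0 - 1*(-127) = 0 + 127 = 127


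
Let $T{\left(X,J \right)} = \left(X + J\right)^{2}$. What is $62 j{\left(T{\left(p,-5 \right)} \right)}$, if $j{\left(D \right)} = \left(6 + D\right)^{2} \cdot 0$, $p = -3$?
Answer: $0$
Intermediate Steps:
$T{\left(X,J \right)} = \left(J + X\right)^{2}$
$j{\left(D \right)} = 0$
$62 j{\left(T{\left(p,-5 \right)} \right)} = 62 \cdot 0 = 0$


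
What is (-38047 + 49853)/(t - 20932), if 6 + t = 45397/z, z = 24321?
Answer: -26103066/46289791 ≈ -0.56391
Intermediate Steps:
t = -9139/2211 (t = -6 + 45397/24321 = -6 + 45397*(1/24321) = -6 + 4127/2211 = -9139/2211 ≈ -4.1334)
(-38047 + 49853)/(t - 20932) = (-38047 + 49853)/(-9139/2211 - 20932) = 11806/(-46289791/2211) = 11806*(-2211/46289791) = -26103066/46289791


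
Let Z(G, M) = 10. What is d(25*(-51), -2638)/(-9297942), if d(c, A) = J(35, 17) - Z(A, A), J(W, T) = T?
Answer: -7/9297942 ≈ -7.5286e-7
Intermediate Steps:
d(c, A) = 7 (d(c, A) = 17 - 1*10 = 17 - 10 = 7)
d(25*(-51), -2638)/(-9297942) = 7/(-9297942) = 7*(-1/9297942) = -7/9297942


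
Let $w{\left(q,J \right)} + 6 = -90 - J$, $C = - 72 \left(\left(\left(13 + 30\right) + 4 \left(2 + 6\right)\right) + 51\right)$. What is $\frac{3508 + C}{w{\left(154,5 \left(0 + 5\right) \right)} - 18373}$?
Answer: $\frac{2782}{9247} \approx 0.30085$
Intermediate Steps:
$C = -9072$ ($C = - 72 \left(\left(43 + 4 \cdot 8\right) + 51\right) = - 72 \left(\left(43 + 32\right) + 51\right) = - 72 \left(75 + 51\right) = \left(-72\right) 126 = -9072$)
$w{\left(q,J \right)} = -96 - J$ ($w{\left(q,J \right)} = -6 - \left(90 + J\right) = -96 - J$)
$\frac{3508 + C}{w{\left(154,5 \left(0 + 5\right) \right)} - 18373} = \frac{3508 - 9072}{\left(-96 - 5 \left(0 + 5\right)\right) - 18373} = - \frac{5564}{\left(-96 - 5 \cdot 5\right) - 18373} = - \frac{5564}{\left(-96 - 25\right) - 18373} = - \frac{5564}{-121 - 18373} = - \frac{5564}{-18494} = \left(-5564\right) \left(- \frac{1}{18494}\right) = \frac{2782}{9247}$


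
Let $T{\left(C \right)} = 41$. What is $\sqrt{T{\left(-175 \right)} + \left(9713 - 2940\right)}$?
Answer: $\sqrt{6814} \approx 82.547$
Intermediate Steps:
$\sqrt{T{\left(-175 \right)} + \left(9713 - 2940\right)} = \sqrt{41 + \left(9713 - 2940\right)} = \sqrt{41 + 6773} = \sqrt{6814}$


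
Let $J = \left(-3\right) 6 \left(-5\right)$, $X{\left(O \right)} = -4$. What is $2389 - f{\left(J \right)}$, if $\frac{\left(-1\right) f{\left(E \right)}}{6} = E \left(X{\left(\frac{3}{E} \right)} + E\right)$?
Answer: $48829$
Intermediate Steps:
$J = 90$ ($J = \left(-18\right) \left(-5\right) = 90$)
$f{\left(E \right)} = - 6 E \left(-4 + E\right)$
$2389 - f{\left(J \right)} = 2389 - 6 \cdot 90 \left(4 - 90\right) = 2389 - 6 \cdot 90 \left(-86\right) = 2389 - -46440 = 2389 + 46440 = 48829$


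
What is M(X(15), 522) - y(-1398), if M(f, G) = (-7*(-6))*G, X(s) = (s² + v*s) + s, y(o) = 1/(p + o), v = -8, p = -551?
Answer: 42729877/1949 ≈ 21924.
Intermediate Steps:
y(o) = 1/(-551 + o)
X(s) = s² - 7*s (X(s) = (s² - 8*s) + s = s² - 7*s)
M(f, G) = 42*G
M(X(15), 522) - y(-1398) = 42*522 - 1/(-551 - 1398) = 21924 - 1/(-1949) = 21924 - 1*(-1/1949) = 21924 + 1/1949 = 42729877/1949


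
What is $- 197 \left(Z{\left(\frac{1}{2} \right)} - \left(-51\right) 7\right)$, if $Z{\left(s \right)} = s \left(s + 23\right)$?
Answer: $- \frac{290575}{4} \approx -72644.0$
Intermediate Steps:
$Z{\left(s \right)} = s \left(23 + s\right)$
$- 197 \left(Z{\left(\frac{1}{2} \right)} - \left(-51\right) 7\right) = - 197 \left(\frac{23 + \frac{1}{2}}{2} - \left(-51\right) 7\right) = - 197 \left(\frac{23 + \frac{1}{2}}{2} - -357\right) = - 197 \left(\frac{1}{2} \cdot \frac{47}{2} + 357\right) = - 197 \left(\frac{47}{4} + 357\right) = \left(-197\right) \frac{1475}{4} = - \frac{290575}{4}$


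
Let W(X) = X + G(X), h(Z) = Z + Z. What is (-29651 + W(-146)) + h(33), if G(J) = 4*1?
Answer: -29727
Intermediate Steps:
G(J) = 4
h(Z) = 2*Z
W(X) = 4 + X (W(X) = X + 4 = 4 + X)
(-29651 + W(-146)) + h(33) = (-29651 + (4 - 146)) + 2*33 = (-29651 - 142) + 66 = -29793 + 66 = -29727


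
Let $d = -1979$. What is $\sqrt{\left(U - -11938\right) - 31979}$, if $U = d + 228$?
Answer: $4 i \sqrt{1362} \approx 147.62 i$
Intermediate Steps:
$U = -1751$ ($U = -1979 + 228 = -1751$)
$\sqrt{\left(U - -11938\right) - 31979} = \sqrt{\left(-1751 - -11938\right) - 31979} = \sqrt{\left(-1751 + 11938\right) - 31979} = \sqrt{10187 - 31979} = \sqrt{-21792} = 4 i \sqrt{1362}$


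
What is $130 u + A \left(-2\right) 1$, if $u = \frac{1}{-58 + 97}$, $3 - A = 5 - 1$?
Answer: $\frac{16}{3} \approx 5.3333$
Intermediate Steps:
$A = -1$ ($A = 3 - \left(5 - 1\right) = 3 - 4 = -1$)
$u = \frac{1}{39} \approx 0.025641$
$130 u + A \left(-2\right) 1 = 130 \cdot \frac{1}{39} + \left(-1\right) \left(-2\right) 1 = \frac{10}{3} + 2 \cdot 1 = \frac{10}{3} + 2 = \frac{16}{3}$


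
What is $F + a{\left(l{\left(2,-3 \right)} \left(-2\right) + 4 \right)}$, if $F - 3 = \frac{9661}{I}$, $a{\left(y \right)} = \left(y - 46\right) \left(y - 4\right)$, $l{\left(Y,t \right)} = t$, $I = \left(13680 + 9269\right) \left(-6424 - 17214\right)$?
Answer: $- \frac{115545792067}{542468462} \approx -213.0$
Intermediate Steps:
$I = -542468462$ ($I = 22949 \left(-23638\right) = -542468462$)
$a{\left(y \right)} = \left(-46 + y\right) \left(-4 + y\right)$
$F = \frac{1627395725}{542468462}$ ($F = 3 + \frac{9661}{-542468462} = 3 + 9661 \left(- \frac{1}{542468462}\right) = 3 - \frac{9661}{542468462} = \frac{1627395725}{542468462} \approx 3.0$)
$F + a{\left(l{\left(2,-3 \right)} \left(-2\right) + 4 \right)} = \frac{1627395725}{542468462} + \left(184 + \left(\left(-3\right) \left(-2\right) + 4\right)^{2} - 50 \left(\left(-3\right) \left(-2\right) + 4\right)\right) = \frac{1627395725}{542468462} + \left(184 + \left(6 + 4\right)^{2} - 50 \left(6 + 4\right)\right) = \frac{1627395725}{542468462} + \left(184 + 10^{2} - 500\right) = \frac{1627395725}{542468462} + \left(184 + 100 - 500\right) = \frac{1627395725}{542468462} - 216 = - \frac{115545792067}{542468462}$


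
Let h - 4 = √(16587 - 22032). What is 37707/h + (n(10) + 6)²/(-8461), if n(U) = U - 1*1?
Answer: 1274926983/46205521 - 1244331*I*√5/5461 ≈ 27.593 - 509.51*I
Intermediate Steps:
n(U) = -1 + U (n(U) = U - 1 = -1 + U)
h = 4 + 33*I*√5 (h = 4 + √(16587 - 22032) = 4 + √(-5445) = 4 + 33*I*√5 ≈ 4.0 + 73.79*I)
37707/h + (n(10) + 6)²/(-8461) = 37707/(4 + 33*I*√5) + ((-1 + 10) + 6)²/(-8461) = 37707/(4 + 33*I*√5) + (9 + 6)²*(-1/8461) = 37707/(4 + 33*I*√5) + 15²*(-1/8461) = 37707/(4 + 33*I*√5) + 225*(-1/8461) = 37707/(4 + 33*I*√5) - 225/8461 = -225/8461 + 37707/(4 + 33*I*√5)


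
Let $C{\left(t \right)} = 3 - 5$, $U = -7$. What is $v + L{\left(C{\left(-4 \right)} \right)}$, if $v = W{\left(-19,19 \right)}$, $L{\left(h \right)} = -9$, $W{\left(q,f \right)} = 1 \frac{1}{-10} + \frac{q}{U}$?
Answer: $- \frac{447}{70} \approx -6.3857$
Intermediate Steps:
$W{\left(q,f \right)} = - \frac{1}{10} - \frac{q}{7}$ ($W{\left(q,f \right)} = 1 \frac{1}{-10} + \frac{q}{-7} = 1 \left(- \frac{1}{10}\right) + q \left(- \frac{1}{7}\right) = - \frac{1}{10} - \frac{q}{7}$)
$C{\left(t \right)} = -2$ ($C{\left(t \right)} = 3 - 5 = -2$)
$v = \frac{183}{70}$ ($v = - \frac{1}{10} - - \frac{19}{7} = - \frac{1}{10} + \frac{19}{7} = \frac{183}{70} \approx 2.6143$)
$v + L{\left(C{\left(-4 \right)} \right)} = \frac{183}{70} - 9 = - \frac{447}{70}$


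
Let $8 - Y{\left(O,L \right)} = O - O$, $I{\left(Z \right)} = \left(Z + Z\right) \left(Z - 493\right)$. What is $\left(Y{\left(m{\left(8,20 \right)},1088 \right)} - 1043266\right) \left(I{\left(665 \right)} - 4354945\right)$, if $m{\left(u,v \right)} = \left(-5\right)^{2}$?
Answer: $4304675510730$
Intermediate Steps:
$m{\left(u,v \right)} = 25$
$I{\left(Z \right)} = 2 Z \left(-493 + Z\right)$
$Y{\left(O,L \right)} = 8$ ($Y{\left(O,L \right)} = 8 - \left(O - O\right) = 8 - 0 = 8 + 0 = 8$)
$\left(Y{\left(m{\left(8,20 \right)},1088 \right)} - 1043266\right) \left(I{\left(665 \right)} - 4354945\right) = \left(8 - 1043266\right) \left(2 \cdot 665 \left(-493 + 665\right) - 4354945\right) = - 1043258 \left(2 \cdot 665 \cdot 172 - 4354945\right) = - 1043258 \left(228760 - 4354945\right) = \left(-1043258\right) \left(-4126185\right) = 4304675510730$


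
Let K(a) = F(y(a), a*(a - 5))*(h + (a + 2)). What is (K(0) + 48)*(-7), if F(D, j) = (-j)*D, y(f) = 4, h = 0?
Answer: -336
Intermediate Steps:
F(D, j) = -D*j
K(a) = -4*a*(-5 + a)*(2 + a) (K(a) = (-1*4*a*(a - 5))*(0 + (a + 2)) = (-1*4*a*(-5 + a))*(0 + (2 + a)) = (-4*a*(-5 + a))*(2 + a) = -4*a*(-5 + a)*(2 + a))
(K(0) + 48)*(-7) = (-4*0*(-5 + 0)*(2 + 0) + 48)*(-7) = (-4*0*(-5)*2 + 48)*(-7) = (0 + 48)*(-7) = 48*(-7) = -336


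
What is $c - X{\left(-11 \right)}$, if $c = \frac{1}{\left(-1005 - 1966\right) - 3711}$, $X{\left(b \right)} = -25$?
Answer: $\frac{167049}{6682} \approx 25.0$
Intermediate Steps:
$c = - \frac{1}{6682}$ ($c = \frac{1}{-2971 - 3711} = \frac{1}{-6682} = - \frac{1}{6682} \approx -0.00014966$)
$c - X{\left(-11 \right)} = - \frac{1}{6682} - -25 = - \frac{1}{6682} + 25 = \frac{167049}{6682}$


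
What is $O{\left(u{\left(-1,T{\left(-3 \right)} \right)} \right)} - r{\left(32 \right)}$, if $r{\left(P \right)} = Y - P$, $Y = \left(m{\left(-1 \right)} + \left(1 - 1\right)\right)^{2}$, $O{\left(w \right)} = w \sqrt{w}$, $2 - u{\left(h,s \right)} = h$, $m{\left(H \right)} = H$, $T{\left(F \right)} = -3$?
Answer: $31 + 3 \sqrt{3} \approx 36.196$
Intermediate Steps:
$u{\left(h,s \right)} = 2 - h$
$O{\left(w \right)} = w^{\frac{3}{2}}$
$Y = 1$ ($Y = \left(-1 + \left(1 - 1\right)\right)^{2} = \left(-1 + 0\right)^{2} = \left(-1\right)^{2} = 1$)
$r{\left(P \right)} = 1 - P$
$O{\left(u{\left(-1,T{\left(-3 \right)} \right)} \right)} - r{\left(32 \right)} = \left(2 - -1\right)^{\frac{3}{2}} - \left(1 - 32\right) = \left(2 + 1\right)^{\frac{3}{2}} - \left(1 - 32\right) = 3^{\frac{3}{2}} - -31 = 3 \sqrt{3} + 31 = 31 + 3 \sqrt{3}$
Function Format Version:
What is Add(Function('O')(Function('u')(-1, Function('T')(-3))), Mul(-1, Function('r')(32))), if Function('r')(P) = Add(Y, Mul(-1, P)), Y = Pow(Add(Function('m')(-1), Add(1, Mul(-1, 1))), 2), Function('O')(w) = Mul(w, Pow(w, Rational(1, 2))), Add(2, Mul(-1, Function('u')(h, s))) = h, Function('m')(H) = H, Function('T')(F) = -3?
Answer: Add(31, Mul(3, Pow(3, Rational(1, 2)))) ≈ 36.196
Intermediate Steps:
Function('u')(h, s) = Add(2, Mul(-1, h))
Function('O')(w) = Pow(w, Rational(3, 2))
Y = 1 (Y = Pow(Add(-1, Add(1, Mul(-1, 1))), 2) = Pow(Add(-1, Add(1, -1)), 2) = Pow(Add(-1, 0), 2) = Pow(-1, 2) = 1)
Function('r')(P) = Add(1, Mul(-1, P))
Add(Function('O')(Function('u')(-1, Function('T')(-3))), Mul(-1, Function('r')(32))) = Add(Pow(Add(2, Mul(-1, -1)), Rational(3, 2)), Mul(-1, Add(1, Mul(-1, 32)))) = Add(Pow(Add(2, 1), Rational(3, 2)), Mul(-1, Add(1, -32))) = Add(Pow(3, Rational(3, 2)), Mul(-1, -31)) = Add(Mul(3, Pow(3, Rational(1, 2))), 31) = Add(31, Mul(3, Pow(3, Rational(1, 2))))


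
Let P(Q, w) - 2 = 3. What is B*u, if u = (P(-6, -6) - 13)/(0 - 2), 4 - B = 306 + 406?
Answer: -2832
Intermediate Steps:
B = -708 (B = 4 - (306 + 406) = 4 - 1*712 = 4 - 712 = -708)
P(Q, w) = 5 (P(Q, w) = 2 + 3 = 5)
u = 4 (u = (5 - 13)/(0 - 2) = -8/(-2) = -8*(-½) = 4)
B*u = -708*4 = -2832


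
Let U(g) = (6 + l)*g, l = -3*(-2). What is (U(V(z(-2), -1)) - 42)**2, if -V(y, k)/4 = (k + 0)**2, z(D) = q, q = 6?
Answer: 8100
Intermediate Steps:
l = 6
z(D) = 6
V(y, k) = -4*k**2 (V(y, k) = -4*(k + 0)**2 = -4*k**2)
U(g) = 12*g (U(g) = (6 + 6)*g = 12*g)
(U(V(z(-2), -1)) - 42)**2 = (12*(-4*(-1)**2) - 42)**2 = (12*(-4*1) - 42)**2 = (12*(-4) - 42)**2 = (-48 - 42)**2 = (-90)**2 = 8100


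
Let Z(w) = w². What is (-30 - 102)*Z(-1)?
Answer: -132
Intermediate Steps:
(-30 - 102)*Z(-1) = (-30 - 102)*(-1)² = -132*1 = -132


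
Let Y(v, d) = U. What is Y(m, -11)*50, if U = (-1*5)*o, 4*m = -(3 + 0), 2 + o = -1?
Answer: 750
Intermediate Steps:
o = -3 (o = -2 - 1 = -3)
m = -¾ (m = (-(3 + 0))/4 = (-1*3)/4 = (¼)*(-3) = -¾ ≈ -0.75000)
U = 15 (U = -1*5*(-3) = -5*(-3) = 15)
Y(v, d) = 15
Y(m, -11)*50 = 15*50 = 750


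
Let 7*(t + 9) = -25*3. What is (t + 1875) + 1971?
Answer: 26784/7 ≈ 3826.3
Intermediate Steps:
t = -138/7 (t = -9 + (-25*3)/7 = -9 + (⅐)*(-75) = -9 - 75/7 = -138/7 ≈ -19.714)
(t + 1875) + 1971 = (-138/7 + 1875) + 1971 = 12987/7 + 1971 = 26784/7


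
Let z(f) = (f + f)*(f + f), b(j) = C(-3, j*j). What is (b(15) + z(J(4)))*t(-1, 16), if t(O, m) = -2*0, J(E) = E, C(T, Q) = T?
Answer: 0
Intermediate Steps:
b(j) = -3
t(O, m) = 0
z(f) = 4*f² (z(f) = (2*f)*(2*f) = 4*f²)
(b(15) + z(J(4)))*t(-1, 16) = (-3 + 4*4²)*0 = (-3 + 4*16)*0 = (-3 + 64)*0 = 61*0 = 0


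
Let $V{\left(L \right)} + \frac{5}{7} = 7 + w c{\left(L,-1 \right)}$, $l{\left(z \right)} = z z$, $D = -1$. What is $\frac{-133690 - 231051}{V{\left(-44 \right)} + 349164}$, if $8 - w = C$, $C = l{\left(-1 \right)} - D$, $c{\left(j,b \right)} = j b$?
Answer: $- \frac{2553187}{2446040} \approx -1.0438$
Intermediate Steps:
$c{\left(j,b \right)} = b j$
$l{\left(z \right)} = z^{2}$
$C = 2$ ($C = \left(-1\right)^{2} - -1 = 1 + 1 = 2$)
$w = 6$ ($w = 8 - 2 = 6$)
$V{\left(L \right)} = \frac{44}{7} - 6 L$ ($V{\left(L \right)} = - \frac{5}{7} + \left(7 + 6 \left(- L\right)\right) = - \frac{5}{7} - \left(-7 + 6 L\right) = \frac{44}{7} - 6 L$)
$\frac{-133690 - 231051}{V{\left(-44 \right)} + 349164} = \frac{-133690 - 231051}{\left(\frac{44}{7} - -264\right) + 349164} = - \frac{364741}{\left(\frac{44}{7} + 264\right) + 349164} = - \frac{364741}{\frac{1892}{7} + 349164} = - \frac{364741}{\frac{2446040}{7}} = \left(-364741\right) \frac{7}{2446040} = - \frac{2553187}{2446040}$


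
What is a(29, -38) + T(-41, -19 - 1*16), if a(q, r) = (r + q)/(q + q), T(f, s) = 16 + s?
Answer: -1111/58 ≈ -19.155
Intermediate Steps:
a(q, r) = (q + r)/(2*q) (a(q, r) = (q + r)/((2*q)) = (q + r)*(1/(2*q)) = (q + r)/(2*q))
a(29, -38) + T(-41, -19 - 1*16) = (1/2)*(29 - 38)/29 + (16 + (-19 - 1*16)) = (1/2)*(1/29)*(-9) + (16 + (-19 - 16)) = -9/58 + (16 - 35) = -9/58 - 19 = -1111/58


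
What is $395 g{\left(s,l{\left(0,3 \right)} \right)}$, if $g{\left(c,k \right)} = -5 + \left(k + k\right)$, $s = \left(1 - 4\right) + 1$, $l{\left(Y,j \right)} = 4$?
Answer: $1185$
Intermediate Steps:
$s = -2$ ($s = -3 + 1 = -2$)
$g{\left(c,k \right)} = -5 + 2 k$
$395 g{\left(s,l{\left(0,3 \right)} \right)} = 395 \left(-5 + 2 \cdot 4\right) = 395 \left(-5 + 8\right) = 395 \cdot 3 = 1185$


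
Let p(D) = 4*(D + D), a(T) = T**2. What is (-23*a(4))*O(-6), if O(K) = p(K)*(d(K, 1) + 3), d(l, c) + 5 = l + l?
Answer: -247296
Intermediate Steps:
p(D) = 8*D (p(D) = 4*(2*D) = 8*D)
d(l, c) = -5 + 2*l (d(l, c) = -5 + (l + l) = -5 + 2*l)
O(K) = 8*K*(-2 + 2*K) (O(K) = (8*K)*((-5 + 2*K) + 3) = (8*K)*(-2 + 2*K) = 8*K*(-2 + 2*K))
(-23*a(4))*O(-6) = (-23*4**2)*(16*(-6)*(-1 - 6)) = (-23*16)*(16*(-6)*(-7)) = -368*672 = -247296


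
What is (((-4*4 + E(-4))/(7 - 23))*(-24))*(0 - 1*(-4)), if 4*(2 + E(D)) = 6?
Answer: -99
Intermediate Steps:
E(D) = -1/2 (E(D) = -2 + (1/4)*6 = -2 + 3/2 = -1/2)
(((-4*4 + E(-4))/(7 - 23))*(-24))*(0 - 1*(-4)) = (((-4*4 - 1/2)/(7 - 23))*(-24))*(0 - 1*(-4)) = (((-16 - 1/2)/(-16))*(-24))*(0 + 4) = (-33/2*(-1/16)*(-24))*4 = ((33/32)*(-24))*4 = -99/4*4 = -99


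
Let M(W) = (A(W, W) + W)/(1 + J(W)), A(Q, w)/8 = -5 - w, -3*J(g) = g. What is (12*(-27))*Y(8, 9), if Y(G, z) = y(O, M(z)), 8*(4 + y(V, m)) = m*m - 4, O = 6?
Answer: -847665/8 ≈ -1.0596e+5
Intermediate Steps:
J(g) = -g/3
A(Q, w) = -40 - 8*w (A(Q, w) = 8*(-5 - w) = -40 - 8*w)
M(W) = (-40 - 7*W)/(1 - W/3) (M(W) = ((-40 - 8*W) + W)/(1 - W/3) = (-40 - 7*W)/(1 - W/3))
y(V, m) = -9/2 + m²/8 (y(V, m) = -4 + (m*m - 4)/8 = -4 + (m² - 4)/8 = -4 + (-4 + m²)/8 = -4 + (-½ + m²/8) = -9/2 + m²/8)
Y(G, z) = -9/2 + 9*(40 + 7*z)²/(8*(-3 + z)²) (Y(G, z) = -9/2 + (3*(40 + 7*z)/(-3 + z))²/8 = -9/2 + (9*(40 + 7*z)²/(-3 + z)²)/8 = -9/2 + 9*(40 + 7*z)²/(8*(-3 + z)²))
(12*(-27))*Y(8, 9) = (12*(-27))*(9*(1564 + 45*9² + 584*9)/(8*(9 + 9² - 6*9))) = -729*(1564 + 45*81 + 5256)/(2*(9 + 81 - 54)) = -729*(1564 + 3645 + 5256)/(2*36) = -729*10465/(2*36) = -324*10465/32 = -847665/8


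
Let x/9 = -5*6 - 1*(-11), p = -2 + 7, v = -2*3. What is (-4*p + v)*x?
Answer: 4446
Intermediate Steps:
v = -6
p = 5
x = -171 (x = 9*(-5*6 - 1*(-11)) = 9*(-30 + 11) = 9*(-19) = -171)
(-4*p + v)*x = (-4*5 - 6)*(-171) = (-20 - 6)*(-171) = -26*(-171) = 4446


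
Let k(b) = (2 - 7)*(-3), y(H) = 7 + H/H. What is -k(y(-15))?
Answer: -15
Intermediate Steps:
y(H) = 8 (y(H) = 7 + 1 = 8)
k(b) = 15 (k(b) = -5*(-3) = 15)
-k(y(-15)) = -1*15 = -15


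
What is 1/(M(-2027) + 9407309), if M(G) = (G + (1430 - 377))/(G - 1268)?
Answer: 3295/30997084129 ≈ 1.0630e-7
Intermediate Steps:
M(G) = (1053 + G)/(-1268 + G) (M(G) = (G + 1053)/(-1268 + G) = (1053 + G)/(-1268 + G))
1/(M(-2027) + 9407309) = 1/((1053 - 2027)/(-1268 - 2027) + 9407309) = 1/(-974/(-3295) + 9407309) = 1/(-1/3295*(-974) + 9407309) = 1/(974/3295 + 9407309) = 1/(30997084129/3295) = 3295/30997084129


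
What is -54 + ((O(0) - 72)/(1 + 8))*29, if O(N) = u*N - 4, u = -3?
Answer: -2690/9 ≈ -298.89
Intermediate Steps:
O(N) = -4 - 3*N (O(N) = -3*N - 4 = -4 - 3*N)
-54 + ((O(0) - 72)/(1 + 8))*29 = -54 + (((-4 - 3*0) - 72)/(1 + 8))*29 = -54 + (((-4 + 0) - 72)/9)*29 = -54 + ((-4 - 72)*(1/9))*29 = -54 - 76*1/9*29 = -54 - 76/9*29 = -54 - 2204/9 = -2690/9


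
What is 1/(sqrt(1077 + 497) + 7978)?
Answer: 3989/31823455 - sqrt(1574)/63646910 ≈ 0.00012472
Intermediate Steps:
1/(sqrt(1077 + 497) + 7978) = 1/(sqrt(1574) + 7978) = 1/(7978 + sqrt(1574))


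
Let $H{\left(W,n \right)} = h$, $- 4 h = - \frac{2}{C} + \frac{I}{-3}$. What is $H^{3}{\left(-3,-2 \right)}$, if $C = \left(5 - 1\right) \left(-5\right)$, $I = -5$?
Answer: $- \frac{148877}{1728000} \approx -0.086156$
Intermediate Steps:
$C = -20$ ($C = 4 \left(-5\right) = -20$)
$h = - \frac{53}{120}$ ($h = - \frac{- \frac{2}{-20} - \frac{5}{-3}}{4} = - \frac{\left(-2\right) \left(- \frac{1}{20}\right) - - \frac{5}{3}}{4} = - \frac{\frac{1}{10} + \frac{5}{3}}{4} = \left(- \frac{1}{4}\right) \frac{53}{30} = - \frac{53}{120} \approx -0.44167$)
$H{\left(W,n \right)} = - \frac{53}{120}$
$H^{3}{\left(-3,-2 \right)} = \left(- \frac{53}{120}\right)^{3} = - \frac{148877}{1728000}$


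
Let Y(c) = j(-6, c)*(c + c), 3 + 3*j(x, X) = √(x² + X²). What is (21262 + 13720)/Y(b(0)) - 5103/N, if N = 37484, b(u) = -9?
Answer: -82022971/506034 - 17491*√13/108 ≈ -746.02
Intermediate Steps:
j(x, X) = -1 + √(X² + x²)/3 (j(x, X) = -1 + √(x² + X²)/3 = -1 + √(X² + x²)/3)
Y(c) = 2*c*(-1 + √(36 + c²)/3) (Y(c) = (-1 + √(c² + (-6)²)/3)*(c + c) = (-1 + √(c² + 36)/3)*(2*c) = (-1 + √(36 + c²)/3)*(2*c) = 2*c*(-1 + √(36 + c²)/3))
(21262 + 13720)/Y(b(0)) - 5103/N = (21262 + 13720)/(((⅔)*(-9)*(-3 + √(36 + (-9)²)))) - 5103/37484 = 34982/(((⅔)*(-9)*(-3 + √(36 + 81)))) - 5103*1/37484 = 34982/(((⅔)*(-9)*(-3 + √117))) - 5103/37484 = 34982/(((⅔)*(-9)*(-3 + 3*√13))) - 5103/37484 = 34982/(18 - 18*√13) - 5103/37484 = -5103/37484 + 34982/(18 - 18*√13)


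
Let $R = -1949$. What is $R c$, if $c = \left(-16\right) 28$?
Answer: $873152$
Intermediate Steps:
$c = -448$
$R c = \left(-1949\right) \left(-448\right) = 873152$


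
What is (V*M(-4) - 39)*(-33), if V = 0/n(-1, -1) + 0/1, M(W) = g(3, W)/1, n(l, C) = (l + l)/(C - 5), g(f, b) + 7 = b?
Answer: 1287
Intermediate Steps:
g(f, b) = -7 + b
n(l, C) = 2*l/(-5 + C) (n(l, C) = (2*l)/(-5 + C) = 2*l/(-5 + C))
M(W) = -7 + W (M(W) = (-7 + W)/1 = (-7 + W)*1 = -7 + W)
V = 0 (V = 0/((2*(-1)/(-5 - 1))) + 0/1 = 0/((2*(-1)/(-6))) + 0*1 = 0/((2*(-1)*(-⅙))) + 0 = 0/(⅓) + 0 = 0*3 + 0 = 0 + 0 = 0)
(V*M(-4) - 39)*(-33) = (0*(-7 - 4) - 39)*(-33) = (0*(-11) - 39)*(-33) = (0 - 39)*(-33) = -39*(-33) = 1287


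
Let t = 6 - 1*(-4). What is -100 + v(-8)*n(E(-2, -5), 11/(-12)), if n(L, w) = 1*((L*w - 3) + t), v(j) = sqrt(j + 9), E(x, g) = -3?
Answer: -361/4 ≈ -90.250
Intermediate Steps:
t = 10 (t = 6 + 4 = 10)
v(j) = sqrt(9 + j)
n(L, w) = 7 + L*w (n(L, w) = 1*((L*w - 3) + 10) = 1*((-3 + L*w) + 10) = 1*(7 + L*w) = 7 + L*w)
-100 + v(-8)*n(E(-2, -5), 11/(-12)) = -100 + sqrt(9 - 8)*(7 - 33/(-12)) = -100 + sqrt(1)*(7 - 33*(-1)/12) = -100 + 1*(7 - 3*(-11/12)) = -100 + 1*(7 + 11/4) = -100 + 1*(39/4) = -100 + 39/4 = -361/4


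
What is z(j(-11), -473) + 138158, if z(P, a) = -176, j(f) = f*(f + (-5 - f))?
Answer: 137982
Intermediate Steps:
j(f) = -5*f (j(f) = f*(-5) = -5*f)
z(j(-11), -473) + 138158 = -176 + 138158 = 137982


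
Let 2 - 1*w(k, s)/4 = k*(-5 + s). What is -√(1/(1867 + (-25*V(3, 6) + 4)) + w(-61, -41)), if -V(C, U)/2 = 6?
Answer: -I*√52863708885/2171 ≈ -105.91*I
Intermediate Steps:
V(C, U) = -12 (V(C, U) = -2*6 = -12)
w(k, s) = 8 - 4*k*(-5 + s)
-√(1/(1867 + (-25*V(3, 6) + 4)) + w(-61, -41)) = -√(1/(1867 + (-25*(-12) + 4)) + (8 + 20*(-61) - 4*(-61)*(-41))) = -√(1/(1867 + (300 + 4)) + (8 - 1220 - 10004)) = -√(1/(1867 + 304) - 11216) = -√(1/2171 - 11216) = -√(-24349935/2171) = -I*√52863708885/2171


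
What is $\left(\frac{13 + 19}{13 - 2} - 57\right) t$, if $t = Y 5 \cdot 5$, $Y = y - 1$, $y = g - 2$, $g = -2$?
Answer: $\frac{74375}{11} \approx 6761.4$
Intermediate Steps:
$y = -4$ ($y = -2 - 2 = -4$)
$Y = -5$ ($Y = -4 - 1 = -5$)
$t = -125$ ($t = \left(-5\right) 5 \cdot 5 = \left(-25\right) 5 = -125$)
$\left(\frac{13 + 19}{13 - 2} - 57\right) t = \left(\frac{13 + 19}{13 - 2} - 57\right) \left(-125\right) = \left(\frac{32}{11} - 57\right) \left(-125\right) = \left(- \frac{595}{11}\right) \left(-125\right) = \frac{74375}{11}$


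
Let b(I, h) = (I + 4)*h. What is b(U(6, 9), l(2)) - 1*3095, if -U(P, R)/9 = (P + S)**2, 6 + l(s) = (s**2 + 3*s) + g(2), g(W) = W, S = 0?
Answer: -5015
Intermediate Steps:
l(s) = -4 + s**2 + 3*s (l(s) = -6 + ((s**2 + 3*s) + 2) = -6 + (2 + s**2 + 3*s) = -4 + s**2 + 3*s)
U(P, R) = -9*P**2 (U(P, R) = -9*(P + 0)**2 = -9*P**2)
b(I, h) = h*(4 + I) (b(I, h) = (4 + I)*h = h*(4 + I))
b(U(6, 9), l(2)) - 1*3095 = (-4 + 2**2 + 3*2)*(4 - 9*6**2) - 1*3095 = (-4 + 4 + 6)*(4 - 9*36) - 3095 = 6*(4 - 324) - 3095 = 6*(-320) - 3095 = -1920 - 3095 = -5015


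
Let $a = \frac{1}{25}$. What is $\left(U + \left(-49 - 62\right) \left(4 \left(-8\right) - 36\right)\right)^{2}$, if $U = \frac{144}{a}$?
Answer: $124277904$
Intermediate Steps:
$a = \frac{1}{25} \approx 0.04$
$U = 3600$ ($U = 144 \frac{1}{\frac{1}{25}} = 144 \cdot 25 = 3600$)
$\left(U + \left(-49 - 62\right) \left(4 \left(-8\right) - 36\right)\right)^{2} = \left(3600 + \left(-49 - 62\right) \left(4 \left(-8\right) - 36\right)\right)^{2} = \left(3600 - 111 \left(-32 - 36\right)\right)^{2} = \left(3600 - -7548\right)^{2} = \left(3600 + 7548\right)^{2} = 11148^{2} = 124277904$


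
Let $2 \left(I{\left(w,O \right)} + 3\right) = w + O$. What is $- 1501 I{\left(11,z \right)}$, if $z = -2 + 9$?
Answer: $-9006$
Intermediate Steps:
$z = 7$
$I{\left(w,O \right)} = -3 + \frac{O}{2} + \frac{w}{2}$ ($I{\left(w,O \right)} = -3 + \frac{w + O}{2} = -3 + \frac{O + w}{2} = -3 + \left(\frac{O}{2} + \frac{w}{2}\right) = -3 + \frac{O}{2} + \frac{w}{2}$)
$- 1501 I{\left(11,z \right)} = - 1501 \left(-3 + \frac{1}{2} \cdot 7 + \frac{1}{2} \cdot 11\right) = - 1501 \left(-3 + \frac{7}{2} + \frac{11}{2}\right) = \left(-1501\right) 6 = -9006$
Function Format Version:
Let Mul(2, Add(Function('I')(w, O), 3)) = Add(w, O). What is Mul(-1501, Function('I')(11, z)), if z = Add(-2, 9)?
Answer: -9006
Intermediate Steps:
z = 7
Function('I')(w, O) = Add(-3, Mul(Rational(1, 2), O), Mul(Rational(1, 2), w)) (Function('I')(w, O) = Add(-3, Mul(Rational(1, 2), Add(w, O))) = Add(-3, Mul(Rational(1, 2), Add(O, w))) = Add(-3, Add(Mul(Rational(1, 2), O), Mul(Rational(1, 2), w))) = Add(-3, Mul(Rational(1, 2), O), Mul(Rational(1, 2), w)))
Mul(-1501, Function('I')(11, z)) = Mul(-1501, Add(-3, Mul(Rational(1, 2), 7), Mul(Rational(1, 2), 11))) = Mul(-1501, Add(-3, Rational(7, 2), Rational(11, 2))) = Mul(-1501, 6) = -9006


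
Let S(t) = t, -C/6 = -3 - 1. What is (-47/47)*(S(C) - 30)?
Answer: 6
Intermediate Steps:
C = 24 (C = -6*(-3 - 1) = -6*(-4) = 24)
(-47/47)*(S(C) - 30) = (-47/47)*(24 - 30) = -47*1/47*(-6) = -1*(-6) = 6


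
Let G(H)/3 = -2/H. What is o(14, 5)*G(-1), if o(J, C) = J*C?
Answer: 420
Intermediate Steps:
G(H) = -6/H (G(H) = 3*(-2/H) = -6/H)
o(J, C) = C*J
o(14, 5)*G(-1) = (5*14)*(-6/(-1)) = 70*(-6*(-1)) = 70*6 = 420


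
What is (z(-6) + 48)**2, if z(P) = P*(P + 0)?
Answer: 7056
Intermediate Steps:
z(P) = P**2 (z(P) = P*P = P**2)
(z(-6) + 48)**2 = ((-6)**2 + 48)**2 = (36 + 48)**2 = 84**2 = 7056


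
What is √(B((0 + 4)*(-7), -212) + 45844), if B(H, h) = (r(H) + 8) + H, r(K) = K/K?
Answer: 5*√1833 ≈ 214.07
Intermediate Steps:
r(K) = 1
B(H, h) = 9 + H (B(H, h) = (1 + 8) + H = 9 + H)
√(B((0 + 4)*(-7), -212) + 45844) = √((9 + (0 + 4)*(-7)) + 45844) = √((9 + 4*(-7)) + 45844) = √((9 - 28) + 45844) = √(-19 + 45844) = √45825 = 5*√1833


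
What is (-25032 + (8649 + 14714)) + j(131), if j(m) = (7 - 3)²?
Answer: -1653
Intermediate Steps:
j(m) = 16 (j(m) = 4² = 16)
(-25032 + (8649 + 14714)) + j(131) = (-25032 + (8649 + 14714)) + 16 = (-25032 + 23363) + 16 = -1669 + 16 = -1653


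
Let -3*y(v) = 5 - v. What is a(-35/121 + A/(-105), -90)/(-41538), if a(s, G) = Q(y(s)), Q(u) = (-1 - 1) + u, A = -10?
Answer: 14222/158322087 ≈ 8.9830e-5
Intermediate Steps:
y(v) = -5/3 + v/3 (y(v) = -(5 - v)/3 = -5/3 + v/3)
Q(u) = -2 + u
a(s, G) = -11/3 + s/3 (a(s, G) = -2 + (-5/3 + s/3) = -11/3 + s/3)
a(-35/121 + A/(-105), -90)/(-41538) = (-11/3 + (-35/121 - 10/(-105))/3)/(-41538) = (-11/3 + (-35*1/121 - 10*(-1/105))/3)*(-1/41538) = (-11/3 + (-35/121 + 2/21)/3)*(-1/41538) = (-11/3 + (⅓)*(-493/2541))*(-1/41538) = (-11/3 - 493/7623)*(-1/41538) = -28444/7623*(-1/41538) = 14222/158322087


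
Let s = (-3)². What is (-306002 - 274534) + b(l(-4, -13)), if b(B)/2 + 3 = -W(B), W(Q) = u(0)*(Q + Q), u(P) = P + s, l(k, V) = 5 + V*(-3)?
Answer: -582126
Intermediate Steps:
s = 9
l(k, V) = 5 - 3*V
u(P) = 9 + P (u(P) = P + 9 = 9 + P)
W(Q) = 18*Q (W(Q) = (9 + 0)*(Q + Q) = 9*(2*Q) = 18*Q)
b(B) = -6 - 36*B (b(B) = -6 + 2*(-18*B) = -6 - 36*B)
(-306002 - 274534) + b(l(-4, -13)) = (-306002 - 274534) + (-6 - 36*(5 - 3*(-13))) = -580536 + (-6 - 36*(5 + 39)) = -580536 + (-6 - 36*44) = -580536 + (-6 - 1584) = -580536 - 1590 = -582126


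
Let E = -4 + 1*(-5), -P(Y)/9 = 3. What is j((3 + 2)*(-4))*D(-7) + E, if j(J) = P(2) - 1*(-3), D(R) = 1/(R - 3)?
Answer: -33/5 ≈ -6.6000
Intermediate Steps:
D(R) = 1/(-3 + R)
P(Y) = -27 (P(Y) = -9*3 = -27)
E = -9 (E = -4 - 5 = -9)
j(J) = -24 (j(J) = -27 - 1*(-3) = -27 + 3 = -24)
j((3 + 2)*(-4))*D(-7) + E = -24/(-3 - 7) - 9 = -24/(-10) - 9 = -24*(-1/10) - 9 = 12/5 - 9 = -33/5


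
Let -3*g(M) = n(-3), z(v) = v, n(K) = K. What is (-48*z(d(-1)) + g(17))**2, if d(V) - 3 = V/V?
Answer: 36481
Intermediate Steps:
d(V) = 4 (d(V) = 3 + V/V = 3 + 1 = 4)
g(M) = 1 (g(M) = -1/3*(-3) = 1)
(-48*z(d(-1)) + g(17))**2 = (-48*4 + 1)**2 = (-192 + 1)**2 = (-191)**2 = 36481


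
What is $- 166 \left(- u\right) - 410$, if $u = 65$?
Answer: $10380$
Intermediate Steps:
$- 166 \left(- u\right) - 410 = - 166 \left(\left(-1\right) 65\right) - 410 = \left(-166\right) \left(-65\right) - 410 = 10790 - 410 = 10380$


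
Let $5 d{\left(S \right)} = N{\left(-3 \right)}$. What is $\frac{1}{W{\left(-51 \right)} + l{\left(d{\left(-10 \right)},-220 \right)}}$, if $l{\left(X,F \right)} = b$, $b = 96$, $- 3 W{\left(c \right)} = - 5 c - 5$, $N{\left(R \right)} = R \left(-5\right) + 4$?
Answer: $\frac{3}{38} \approx 0.078947$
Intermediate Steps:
$N{\left(R \right)} = 4 - 5 R$ ($N{\left(R \right)} = - 5 R + 4 = 4 - 5 R$)
$d{\left(S \right)} = \frac{19}{5}$ ($d{\left(S \right)} = \frac{4 - -15}{5} = \frac{4 + 15}{5} = \frac{1}{5} \cdot 19 = \frac{19}{5}$)
$W{\left(c \right)} = \frac{5}{3} + \frac{5 c}{3}$ ($W{\left(c \right)} = - \frac{- 5 c - 5}{3} = - \frac{-5 - 5 c}{3} = \frac{5}{3} + \frac{5 c}{3}$)
$l{\left(X,F \right)} = 96$
$\frac{1}{W{\left(-51 \right)} + l{\left(d{\left(-10 \right)},-220 \right)}} = \frac{1}{\left(\frac{5}{3} + \frac{5}{3} \left(-51\right)\right) + 96} = \frac{1}{\left(\frac{5}{3} - 85\right) + 96} = \frac{1}{- \frac{250}{3} + 96} = \frac{1}{\frac{38}{3}} = \frac{3}{38}$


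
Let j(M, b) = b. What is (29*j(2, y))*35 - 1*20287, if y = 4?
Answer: -16227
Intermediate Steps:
(29*j(2, y))*35 - 1*20287 = (29*4)*35 - 1*20287 = 116*35 - 20287 = 4060 - 20287 = -16227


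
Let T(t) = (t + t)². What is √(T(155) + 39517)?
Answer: √135617 ≈ 368.26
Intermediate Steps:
T(t) = 4*t² (T(t) = (2*t)² = 4*t²)
√(T(155) + 39517) = √(4*155² + 39517) = √(4*24025 + 39517) = √(96100 + 39517) = √135617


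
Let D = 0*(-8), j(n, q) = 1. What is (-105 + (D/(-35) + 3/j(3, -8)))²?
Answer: 10404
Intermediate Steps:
D = 0
(-105 + (D/(-35) + 3/j(3, -8)))² = (-105 + (0/(-35) + 3/1))² = (-105 + (0*(-1/35) + 3*1))² = (-105 + (0 + 3))² = (-105 + 3)² = (-102)² = 10404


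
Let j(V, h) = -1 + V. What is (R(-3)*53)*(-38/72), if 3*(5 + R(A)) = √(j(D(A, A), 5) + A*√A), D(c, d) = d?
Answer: 5035/36 - 1007*√(-4 - 3*I*√3)/108 ≈ 129.32 + 21.422*I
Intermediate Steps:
R(A) = -5 + √(-1 + A + A^(3/2))/3 (R(A) = -5 + √((-1 + A) + A*√A)/3 = -5 + √((-1 + A) + A^(3/2))/3 = -5 + √(-1 + A + A^(3/2))/3)
(R(-3)*53)*(-38/72) = ((-5 + √(-1 - 3 + (-3)^(3/2))/3)*53)*(-38/72) = ((-5 + √(-1 - 3 - 3*I*√3)/3)*53)*(-38*1/72) = ((-5 + √(-4 - 3*I*√3)/3)*53)*(-19/36) = (-265 + 53*√(-4 - 3*I*√3)/3)*(-19/36) = 5035/36 - 1007*√(-4 - 3*I*√3)/108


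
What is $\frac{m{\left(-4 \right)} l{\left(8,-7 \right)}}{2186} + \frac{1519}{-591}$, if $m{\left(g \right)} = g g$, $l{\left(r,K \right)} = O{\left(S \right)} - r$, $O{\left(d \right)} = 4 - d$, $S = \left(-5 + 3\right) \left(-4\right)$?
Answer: $- \frac{1717003}{645963} \approx -2.6581$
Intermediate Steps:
$S = 8$ ($S = \left(-2\right) \left(-4\right) = 8$)
$l{\left(r,K \right)} = -4 - r$ ($l{\left(r,K \right)} = \left(4 - 8\right) - r = -4 - r$)
$m{\left(g \right)} = g^{2}$
$\frac{m{\left(-4 \right)} l{\left(8,-7 \right)}}{2186} + \frac{1519}{-591} = \frac{\left(-4\right)^{2} \left(-4 - 8\right)}{2186} + \frac{1519}{-591} = 16 \left(-4 - 8\right) \frac{1}{2186} + 1519 \left(- \frac{1}{591}\right) = 16 \left(-12\right) \frac{1}{2186} - \frac{1519}{591} = \left(-192\right) \frac{1}{2186} - \frac{1519}{591} = - \frac{96}{1093} - \frac{1519}{591} = - \frac{1717003}{645963}$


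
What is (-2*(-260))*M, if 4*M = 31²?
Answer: 124930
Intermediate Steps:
M = 961/4 (M = (¼)*31² = (¼)*961 = 961/4 ≈ 240.25)
(-2*(-260))*M = -2*(-260)*(961/4) = 520*(961/4) = 124930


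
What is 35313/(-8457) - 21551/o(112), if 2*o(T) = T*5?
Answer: -64048149/789320 ≈ -81.143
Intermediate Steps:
o(T) = 5*T/2 (o(T) = (T*5)/2 = (5*T)/2 = 5*T/2)
35313/(-8457) - 21551/o(112) = 35313/(-8457) - 21551/((5/2)*112) = 35313*(-1/8457) - 21551/280 = -11771/2819 - 21551*1/280 = -11771/2819 - 21551/280 = -64048149/789320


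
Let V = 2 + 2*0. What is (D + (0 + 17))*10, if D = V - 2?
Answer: 170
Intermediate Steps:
V = 2 (V = 2 + 0 = 2)
D = 0 (D = 2 - 2 = 0)
(D + (0 + 17))*10 = (0 + (0 + 17))*10 = (0 + 17)*10 = 17*10 = 170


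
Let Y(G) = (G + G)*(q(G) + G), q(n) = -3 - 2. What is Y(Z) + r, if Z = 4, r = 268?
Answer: 260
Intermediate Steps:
q(n) = -5
Y(G) = 2*G*(-5 + G) (Y(G) = (G + G)*(-5 + G) = (2*G)*(-5 + G) = 2*G*(-5 + G))
Y(Z) + r = 2*4*(-5 + 4) + 268 = 2*4*(-1) + 268 = -8 + 268 = 260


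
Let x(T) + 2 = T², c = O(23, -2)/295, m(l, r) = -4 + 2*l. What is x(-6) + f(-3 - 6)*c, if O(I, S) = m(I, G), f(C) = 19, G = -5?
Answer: 10828/295 ≈ 36.705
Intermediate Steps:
O(I, S) = -4 + 2*I
c = 42/295 (c = (-4 + 2*23)/295 = (-4 + 46)*(1/295) = 42*(1/295) = 42/295 ≈ 0.14237)
x(T) = -2 + T²
x(-6) + f(-3 - 6)*c = (-2 + (-6)²) + 19*(42/295) = (-2 + 36) + 798/295 = 34 + 798/295 = 10828/295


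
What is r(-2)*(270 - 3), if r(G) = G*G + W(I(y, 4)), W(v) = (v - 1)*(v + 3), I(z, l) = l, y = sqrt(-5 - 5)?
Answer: 6675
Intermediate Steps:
y = I*sqrt(10) (y = sqrt(-10) = I*sqrt(10) ≈ 3.1623*I)
W(v) = (-1 + v)*(3 + v)
r(G) = 21 + G**2 (r(G) = G*G + (-3 + 4**2 + 2*4) = G**2 + (-3 + 16 + 8) = G**2 + 21 = 21 + G**2)
r(-2)*(270 - 3) = (21 + (-2)**2)*(270 - 3) = (21 + 4)*(270 - 1*3) = 25*(270 - 3) = 25*267 = 6675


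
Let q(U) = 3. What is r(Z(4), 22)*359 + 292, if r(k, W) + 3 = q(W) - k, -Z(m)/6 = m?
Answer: 8908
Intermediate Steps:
Z(m) = -6*m
r(k, W) = -k (r(k, W) = -3 + (3 - k) = -k)
r(Z(4), 22)*359 + 292 = -(-6)*4*359 + 292 = -1*(-24)*359 + 292 = 24*359 + 292 = 8616 + 292 = 8908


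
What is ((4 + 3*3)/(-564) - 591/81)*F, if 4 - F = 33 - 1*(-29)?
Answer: 1077437/2538 ≈ 424.52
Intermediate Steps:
F = -58 (F = 4 - (33 - 1*(-29)) = 4 - (33 + 29) = 4 - 1*62 = 4 - 62 = -58)
((4 + 3*3)/(-564) - 591/81)*F = ((4 + 3*3)/(-564) - 591/81)*(-58) = ((4 + 9)*(-1/564) - 591*1/81)*(-58) = (13*(-1/564) - 197/27)*(-58) = (-13/564 - 197/27)*(-58) = -37153/5076*(-58) = 1077437/2538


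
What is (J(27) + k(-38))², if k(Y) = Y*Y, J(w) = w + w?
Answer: 2244004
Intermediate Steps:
J(w) = 2*w
k(Y) = Y²
(J(27) + k(-38))² = (2*27 + (-38)²)² = (54 + 1444)² = 1498² = 2244004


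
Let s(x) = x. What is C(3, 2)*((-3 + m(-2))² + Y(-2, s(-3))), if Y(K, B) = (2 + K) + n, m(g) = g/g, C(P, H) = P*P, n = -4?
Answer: 0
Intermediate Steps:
C(P, H) = P²
m(g) = 1
Y(K, B) = -2 + K (Y(K, B) = (2 + K) - 4 = -2 + K)
C(3, 2)*((-3 + m(-2))² + Y(-2, s(-3))) = 3²*((-3 + 1)² + (-2 - 2)) = 9*((-2)² - 4) = 9*(4 - 4) = 9*0 = 0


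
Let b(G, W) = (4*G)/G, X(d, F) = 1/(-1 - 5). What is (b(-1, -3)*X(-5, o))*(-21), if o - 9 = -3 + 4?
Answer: 14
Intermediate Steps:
o = 10 (o = 9 + (-3 + 4) = 9 + 1 = 10)
X(d, F) = -⅙ (X(d, F) = 1/(-6) = -⅙)
b(G, W) = 4
(b(-1, -3)*X(-5, o))*(-21) = (4*(-⅙))*(-21) = -⅔*(-21) = 14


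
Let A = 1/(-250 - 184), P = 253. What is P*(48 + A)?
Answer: 5270243/434 ≈ 12143.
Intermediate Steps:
A = -1/434 (A = 1/(-434) = -1/434 ≈ -0.0023041)
P*(48 + A) = 253*(48 - 1/434) = 253*(20831/434) = 5270243/434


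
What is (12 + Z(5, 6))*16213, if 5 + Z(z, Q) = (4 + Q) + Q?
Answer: 372899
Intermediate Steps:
Z(z, Q) = -1 + 2*Q (Z(z, Q) = -5 + ((4 + Q) + Q) = -5 + (4 + 2*Q) = -1 + 2*Q)
(12 + Z(5, 6))*16213 = (12 + (-1 + 2*6))*16213 = (12 + (-1 + 12))*16213 = (12 + 11)*16213 = 23*16213 = 372899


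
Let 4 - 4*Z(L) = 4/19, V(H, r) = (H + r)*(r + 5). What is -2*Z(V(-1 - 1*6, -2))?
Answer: -36/19 ≈ -1.8947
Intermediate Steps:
V(H, r) = (5 + r)*(H + r) (V(H, r) = (H + r)*(5 + r) = (5 + r)*(H + r))
Z(L) = 18/19 (Z(L) = 1 - 1/19 = 18/19)
-2*Z(V(-1 - 1*6, -2)) = -2*18/19 = -36/19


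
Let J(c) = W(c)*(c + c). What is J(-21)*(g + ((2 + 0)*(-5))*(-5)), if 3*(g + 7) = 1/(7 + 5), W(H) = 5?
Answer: -54215/6 ≈ -9035.8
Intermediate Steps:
g = -251/36 (g = -7 + 1/(3*(7 + 5)) = -7 + (⅓)/12 = -7 + (⅓)*(1/12) = -7 + 1/36 = -251/36 ≈ -6.9722)
J(c) = 10*c (J(c) = 5*(c + c) = 5*(2*c) = 10*c)
J(-21)*(g + ((2 + 0)*(-5))*(-5)) = (10*(-21))*(-251/36 + ((2 + 0)*(-5))*(-5)) = -210*(-251/36 + (2*(-5))*(-5)) = -210*(-251/36 - 10*(-5)) = -210*(-251/36 + 50) = -210*1549/36 = -54215/6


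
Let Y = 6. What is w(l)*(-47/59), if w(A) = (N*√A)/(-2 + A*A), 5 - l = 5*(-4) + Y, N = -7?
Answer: 329*√19/21181 ≈ 0.067706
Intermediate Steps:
l = 19 (l = 5 - (5*(-4) + 6) = 5 - (-20 + 6) = 5 - 1*(-14) = 5 + 14 = 19)
w(A) = -7*√A/(-2 + A²) (w(A) = (-7*√A)/(-2 + A*A) = (-7*√A)/(-2 + A²) = -7*√A/(-2 + A²))
w(l)*(-47/59) = (-7*√19/(-2 + 19²))*(-47/59) = (-7*√19/(-2 + 361))*(-47*1/59) = -7*√19/359*(-47/59) = 329*√19/21181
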